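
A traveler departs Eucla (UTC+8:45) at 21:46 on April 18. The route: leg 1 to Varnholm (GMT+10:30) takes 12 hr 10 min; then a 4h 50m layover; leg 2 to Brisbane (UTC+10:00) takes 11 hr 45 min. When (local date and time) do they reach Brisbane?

03:46 on Apr 20

Convert departure to UTC: 21:46 − 8:45 = 13:01 UTC on Apr 18.
Add 12 hours and 10 minutes leg 1 → 01:11 UTC (Apr 19).
Add 4 hours 50 minutes layover in Varnholm → 06:01 UTC.
Add 11 hours 45 minutes leg 2 → 17:46 UTC.
Brisbane is UTC+10:00, so local arrival = 17:46 + 10:00 = 03:46 on Apr 20.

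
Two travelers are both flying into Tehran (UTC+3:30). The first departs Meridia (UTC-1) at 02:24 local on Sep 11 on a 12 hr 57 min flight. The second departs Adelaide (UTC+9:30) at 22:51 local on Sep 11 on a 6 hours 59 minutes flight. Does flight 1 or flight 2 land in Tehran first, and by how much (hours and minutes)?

Flight 1 in UTC: 02:24 + 1:00 = 03:24 on Sep 11.
+12 hours 57 minutes → arrive 16:21 UTC on Sep 11.
Flight 2 in UTC: 22:51 − 9:30 = 13:21 on Sep 11.
+6 hours 59 minutes → arrive 20:20 UTC on Sep 11.
Flight 1 lands earlier by 3 hours 59 minutes.

the first, by 3 hours 59 minutes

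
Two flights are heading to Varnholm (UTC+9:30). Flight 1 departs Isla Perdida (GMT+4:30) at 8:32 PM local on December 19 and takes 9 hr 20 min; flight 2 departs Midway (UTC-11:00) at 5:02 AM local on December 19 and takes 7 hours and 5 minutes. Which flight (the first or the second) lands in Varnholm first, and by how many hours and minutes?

the second, by 2 hours 15 minutes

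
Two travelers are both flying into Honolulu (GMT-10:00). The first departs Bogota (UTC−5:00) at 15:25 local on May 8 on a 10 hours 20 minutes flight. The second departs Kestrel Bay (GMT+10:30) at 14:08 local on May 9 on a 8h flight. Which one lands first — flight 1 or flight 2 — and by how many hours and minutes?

Flight 1 in UTC: 15:25 + 5:00 = 20:25 on May 8.
+10 hours 20 minutes → arrive 06:45 UTC on May 9.
Flight 2 in UTC: 14:08 − 10:30 = 03:38 on May 9.
+8 hours → arrive 11:38 UTC on May 9.
Flight 1 lands earlier by 4 hours 53 minutes.

the first, by 4 hours 53 minutes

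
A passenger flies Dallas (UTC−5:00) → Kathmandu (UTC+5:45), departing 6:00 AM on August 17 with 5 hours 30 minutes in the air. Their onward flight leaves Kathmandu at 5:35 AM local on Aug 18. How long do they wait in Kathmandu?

7 hours 20 minutes

Convert departure to UTC: 6:00 AM + 5:00 = 11:00 AM UTC on Aug 17.
Add 5 hours and 30 minutes flight time → 4:30 PM UTC.
Kathmandu is UTC+5:45, so local arrival = 4:30 PM + 5:45 = 10:15 PM on Aug 17.
Layover = 5:35 AM − 10:15 PM (+1 day) = 7 hours 20 minutes.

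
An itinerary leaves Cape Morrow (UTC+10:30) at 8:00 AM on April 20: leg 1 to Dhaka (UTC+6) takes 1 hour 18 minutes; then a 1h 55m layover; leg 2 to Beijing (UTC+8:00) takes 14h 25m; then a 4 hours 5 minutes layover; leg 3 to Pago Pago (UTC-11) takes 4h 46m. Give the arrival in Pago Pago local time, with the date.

Convert departure to UTC: 8:00 AM − 10:30 = 9:30 PM UTC on Apr 19.
Add 1 hour 18 minutes leg 1 → 10:48 PM UTC.
Add 1 hour 55 minutes layover in Dhaka → 12:43 AM UTC (Apr 20).
Add 14 hours 25 minutes leg 2 → 3:08 PM UTC.
Add 4 hours 5 minutes layover in Beijing → 7:13 PM UTC.
Add 4 hours 46 minutes leg 3 → 11:59 PM UTC.
Pago Pago is UTC−11:00, so local arrival = 11:59 PM − 11:00 = 12:59 PM on Apr 20.

12:59 PM on Apr 20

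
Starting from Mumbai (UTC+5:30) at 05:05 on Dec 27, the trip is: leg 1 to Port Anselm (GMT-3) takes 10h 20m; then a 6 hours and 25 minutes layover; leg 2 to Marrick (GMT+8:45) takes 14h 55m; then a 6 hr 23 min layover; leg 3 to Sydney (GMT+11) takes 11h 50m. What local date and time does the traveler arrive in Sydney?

Convert departure to UTC: 05:05 − 5:30 = 23:35 UTC on Dec 26.
Add 10 hours and 20 minutes leg 1 → 09:55 UTC (Dec 27).
Add 6 hours 25 minutes layover in Port Anselm → 16:20 UTC.
Add 14 hours and 55 minutes leg 2 → 07:15 UTC (Dec 28).
Add 6 hours 23 minutes layover in Marrick → 13:38 UTC.
Add 11 hours and 50 minutes leg 3 → 01:28 UTC (Dec 29).
Sydney is UTC+11:00, so local arrival = 01:28 + 11:00 = 12:28 on Dec 29.

12:28 on December 29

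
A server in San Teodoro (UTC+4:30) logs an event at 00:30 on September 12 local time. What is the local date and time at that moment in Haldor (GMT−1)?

19:00 on September 11

Haldor is 5:30 behind San Teodoro.
Shift by the zone difference: 00:30 − 5:30 = 19:00 on Sep 11 in Haldor.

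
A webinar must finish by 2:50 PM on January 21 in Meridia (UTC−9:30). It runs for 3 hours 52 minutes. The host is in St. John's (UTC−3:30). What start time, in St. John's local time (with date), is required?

4:58 PM on January 21

Target end time in UTC: 2:50 PM + 9:30 = 12:20 AM on Jan 22.
Subtract 3 hours and 52 minutes → start 8:28 PM UTC on Jan 21.
St. John's is UTC−3:30: 8:28 PM − 3:30 = 4:58 PM on Jan 21.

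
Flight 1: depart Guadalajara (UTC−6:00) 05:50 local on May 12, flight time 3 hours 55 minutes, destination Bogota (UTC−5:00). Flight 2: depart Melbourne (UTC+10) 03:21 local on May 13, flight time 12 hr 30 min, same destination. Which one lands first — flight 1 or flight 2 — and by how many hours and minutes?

the first, by 14 hours 6 minutes

Flight 1 in UTC: 05:50 + 6:00 = 11:50 on May 12.
+3 hours 55 minutes → arrive 15:45 UTC on May 12.
Flight 2 in UTC: 03:21 − 10:00 = 17:21 on May 12.
+12 hours 30 minutes → arrive 05:51 UTC on May 13.
Flight 1 lands earlier by 14 hours 6 minutes.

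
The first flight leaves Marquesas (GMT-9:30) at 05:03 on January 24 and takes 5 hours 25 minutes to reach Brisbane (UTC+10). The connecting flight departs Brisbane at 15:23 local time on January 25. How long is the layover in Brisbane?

9 hours 25 minutes

Convert departure to UTC: 05:03 + 9:30 = 14:33 UTC on Jan 24.
Add 5 hours and 25 minutes flight time → 19:58 UTC.
Brisbane is UTC+10:00, so local arrival = 19:58 + 10:00 = 05:58 on Jan 25.
Layover = 15:23 − 05:58 = 9 hours 25 minutes.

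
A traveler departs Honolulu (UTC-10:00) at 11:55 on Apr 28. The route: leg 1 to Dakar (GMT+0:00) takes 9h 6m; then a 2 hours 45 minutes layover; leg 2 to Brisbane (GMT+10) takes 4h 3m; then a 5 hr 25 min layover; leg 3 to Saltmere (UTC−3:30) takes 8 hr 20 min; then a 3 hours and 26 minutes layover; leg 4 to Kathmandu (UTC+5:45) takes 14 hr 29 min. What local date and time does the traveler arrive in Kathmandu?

Convert departure to UTC: 11:55 + 10:00 = 21:55 UTC on Apr 28.
Add 9 hours and 6 minutes leg 1 → 07:01 UTC (Apr 29).
Add 2 hours and 45 minutes layover in Dakar → 09:46 UTC.
Add 4 hours 3 minutes leg 2 → 13:49 UTC.
Add 5 hours and 25 minutes layover in Brisbane → 19:14 UTC.
Add 8 hours and 20 minutes leg 3 → 03:34 UTC (Apr 30).
Add 3 hours and 26 minutes layover in Saltmere → 07:00 UTC.
Add 14 hours 29 minutes leg 4 → 21:29 UTC.
Kathmandu is UTC+5:45, so local arrival = 21:29 + 5:45 = 03:14 on May 1.

03:14 on May 1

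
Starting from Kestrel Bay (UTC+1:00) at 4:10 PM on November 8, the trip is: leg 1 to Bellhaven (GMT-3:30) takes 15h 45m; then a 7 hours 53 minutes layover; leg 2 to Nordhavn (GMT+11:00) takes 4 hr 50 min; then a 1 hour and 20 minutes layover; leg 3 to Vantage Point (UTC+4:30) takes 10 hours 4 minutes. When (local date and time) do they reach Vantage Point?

11:32 AM on November 10

Convert departure to UTC: 4:10 PM − 1:00 = 3:10 PM UTC on Nov 8.
Add 15 hours 45 minutes leg 1 → 6:55 AM UTC (Nov 9).
Add 7 hours and 53 minutes layover in Bellhaven → 2:48 PM UTC.
Add 4 hours and 50 minutes leg 2 → 7:38 PM UTC.
Add 1 hour 20 minutes layover in Nordhavn → 8:58 PM UTC.
Add 10 hours and 4 minutes leg 3 → 7:02 AM UTC (Nov 10).
Vantage Point is UTC+4:30, so local arrival = 7:02 AM + 4:30 = 11:32 AM on Nov 10.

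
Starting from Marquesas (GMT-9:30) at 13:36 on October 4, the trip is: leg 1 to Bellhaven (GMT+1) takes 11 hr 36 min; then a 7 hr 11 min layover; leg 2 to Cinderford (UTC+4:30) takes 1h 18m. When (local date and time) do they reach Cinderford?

Convert departure to UTC: 13:36 + 9:30 = 23:06 UTC on Oct 4.
Add 11 hours 36 minutes leg 1 → 10:42 UTC (Oct 5).
Add 7 hours and 11 minutes layover in Bellhaven → 17:53 UTC.
Add 1 hour 18 minutes leg 2 → 19:11 UTC.
Cinderford is UTC+4:30, so local arrival = 19:11 + 4:30 = 23:41 on Oct 5.

23:41 on October 5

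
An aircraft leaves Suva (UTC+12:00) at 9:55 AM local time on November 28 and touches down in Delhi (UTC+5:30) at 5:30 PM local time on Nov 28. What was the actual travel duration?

14 hours 5 minutes

Departure in UTC: 9:55 AM − 12:00 = 9:55 PM on Nov 27.
Arrival in UTC: 5:30 PM − 5:30 = 12:00 PM on Nov 28.
Elapsed = 12:00 PM − 9:55 PM (+1 day) = 14 hours 5 minutes.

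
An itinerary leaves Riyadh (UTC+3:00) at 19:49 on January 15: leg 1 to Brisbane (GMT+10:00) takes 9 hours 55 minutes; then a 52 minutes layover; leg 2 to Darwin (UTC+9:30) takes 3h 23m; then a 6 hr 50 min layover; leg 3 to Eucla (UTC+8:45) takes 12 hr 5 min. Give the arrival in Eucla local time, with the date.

10:39 on January 17

Convert departure to UTC: 19:49 − 3:00 = 16:49 UTC on Jan 15.
Add 9 hours 55 minutes leg 1 → 02:44 UTC (Jan 16).
Add 52 minutes layover in Brisbane → 03:36 UTC.
Add 3 hours 23 minutes leg 2 → 06:59 UTC.
Add 6 hours 50 minutes layover in Darwin → 13:49 UTC.
Add 12 hours 5 minutes leg 3 → 01:54 UTC (Jan 17).
Eucla is UTC+8:45, so local arrival = 01:54 + 8:45 = 10:39 on Jan 17.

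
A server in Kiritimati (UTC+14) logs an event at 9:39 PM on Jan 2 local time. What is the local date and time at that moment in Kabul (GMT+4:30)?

In UTC: 9:39 PM − 14:00 = 7:39 AM on Jan 2.
Kabul is UTC+4:30: 7:39 AM + 4:30 = 12:09 PM on Jan 2.

12:09 PM on Jan 2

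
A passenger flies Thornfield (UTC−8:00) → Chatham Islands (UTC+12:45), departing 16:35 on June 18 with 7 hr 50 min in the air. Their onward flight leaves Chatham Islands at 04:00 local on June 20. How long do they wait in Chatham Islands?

Convert departure to UTC: 16:35 + 8:00 = 00:35 UTC on Jun 19.
Add 7 hours and 50 minutes flight time → 08:25 UTC.
Chatham Islands is UTC+12:45, so local arrival = 08:25 + 12:45 = 21:10 on Jun 19.
Layover = 04:00 − 21:10 (+1 day) = 6 hours 50 minutes.

6 hours 50 minutes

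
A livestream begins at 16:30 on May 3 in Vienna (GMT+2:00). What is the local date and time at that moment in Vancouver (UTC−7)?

Vancouver is 9:00 behind Vienna.
Shift by the zone difference: 16:30 − 9:00 = 07:30 on May 3 in Vancouver.

07:30 on May 3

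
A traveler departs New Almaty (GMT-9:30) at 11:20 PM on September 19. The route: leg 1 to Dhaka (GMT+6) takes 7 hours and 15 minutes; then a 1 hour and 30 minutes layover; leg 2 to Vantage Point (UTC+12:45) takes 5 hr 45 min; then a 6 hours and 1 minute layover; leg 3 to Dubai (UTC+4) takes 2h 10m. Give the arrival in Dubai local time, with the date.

Convert departure to UTC: 11:20 PM + 9:30 = 8:50 AM UTC on Sep 20.
Add 7 hours 15 minutes leg 1 → 4:05 PM UTC.
Add 1 hour and 30 minutes layover in Dhaka → 5:35 PM UTC.
Add 5 hours 45 minutes leg 2 → 11:20 PM UTC.
Add 6 hours 1 minute layover in Vantage Point → 5:21 AM UTC (Sep 21).
Add 2 hours 10 minutes leg 3 → 7:31 AM UTC.
Dubai is UTC+4:00, so local arrival = 7:31 AM + 4:00 = 11:31 AM on Sep 21.

11:31 AM on Sep 21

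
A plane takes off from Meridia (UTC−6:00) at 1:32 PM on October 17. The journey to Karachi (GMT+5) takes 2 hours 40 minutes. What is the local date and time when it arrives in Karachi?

Convert departure to UTC: 1:32 PM + 6:00 = 7:32 PM UTC on Oct 17.
Add 2 hours 40 minutes travel time → 10:12 PM UTC.
Karachi is UTC+5:00, so local arrival = 10:12 PM + 5:00 = 3:12 AM on Oct 18.

3:12 AM on October 18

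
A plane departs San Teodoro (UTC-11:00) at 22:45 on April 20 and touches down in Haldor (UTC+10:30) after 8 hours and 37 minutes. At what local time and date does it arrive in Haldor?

Convert departure to UTC: 22:45 + 11:00 = 09:45 UTC on Apr 21.
Add 8 hours and 37 minutes travel time → 18:22 UTC.
Haldor is UTC+10:30, so local arrival = 18:22 + 10:30 = 04:52 on Apr 22.

04:52 on April 22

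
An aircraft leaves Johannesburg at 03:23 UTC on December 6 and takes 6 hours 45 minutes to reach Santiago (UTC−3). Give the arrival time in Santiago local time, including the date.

Departure is given in UTC: 03:23 on Dec 6.
Add 6 hours 45 minutes → 10:08 UTC.
Santiago is UTC−3:00: 10:08 − 3:00 = 07:08 on Dec 6.

07:08 on December 6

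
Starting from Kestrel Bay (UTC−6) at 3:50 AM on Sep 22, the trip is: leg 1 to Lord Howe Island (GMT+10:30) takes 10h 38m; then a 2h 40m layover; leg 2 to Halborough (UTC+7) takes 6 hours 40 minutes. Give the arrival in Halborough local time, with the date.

12:48 PM on September 23

Convert departure to UTC: 3:50 AM + 6:00 = 9:50 AM UTC on Sep 22.
Add 10 hours and 38 minutes leg 1 → 8:28 PM UTC.
Add 2 hours 40 minutes layover in Lord Howe Island → 11:08 PM UTC.
Add 6 hours 40 minutes leg 2 → 5:48 AM UTC (Sep 23).
Halborough is UTC+7:00, so local arrival = 5:48 AM + 7:00 = 12:48 PM on Sep 23.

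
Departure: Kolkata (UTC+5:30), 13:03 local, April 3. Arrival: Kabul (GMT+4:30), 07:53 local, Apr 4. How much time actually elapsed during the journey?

19 hours 50 minutes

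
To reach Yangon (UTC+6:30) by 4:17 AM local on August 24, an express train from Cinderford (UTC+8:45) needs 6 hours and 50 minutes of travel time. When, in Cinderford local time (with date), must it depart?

11:42 PM on August 23

Target arrival in UTC: 4:17 AM − 6:30 = 9:47 PM on Aug 23.
Subtract 6 hours and 50 minutes → departure 2:57 PM UTC on Aug 23.
Cinderford is UTC+8:45: 2:57 PM + 8:45 = 11:42 PM on Aug 23.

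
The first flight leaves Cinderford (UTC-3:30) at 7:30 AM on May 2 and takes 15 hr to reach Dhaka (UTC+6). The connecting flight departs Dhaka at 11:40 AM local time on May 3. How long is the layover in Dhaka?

Convert departure to UTC: 7:30 AM + 3:30 = 11:00 AM UTC on May 2.
Add 15 hours flight time → 2:00 AM UTC (May 3).
Dhaka is UTC+6:00, so local arrival = 2:00 AM + 6:00 = 8:00 AM on May 3.
Layover = 11:40 AM − 8:00 AM = 3 hours 40 minutes.

3 hours 40 minutes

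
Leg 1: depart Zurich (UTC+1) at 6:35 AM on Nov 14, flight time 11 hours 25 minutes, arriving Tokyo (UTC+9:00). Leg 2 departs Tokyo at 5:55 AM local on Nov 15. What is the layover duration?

3 hours 55 minutes

Convert departure to UTC: 6:35 AM − 1:00 = 5:35 AM UTC on Nov 14.
Add 11 hours and 25 minutes flight time → 5:00 PM UTC.
Tokyo is UTC+9:00, so local arrival = 5:00 PM + 9:00 = 2:00 AM on Nov 15.
Layover = 5:55 AM − 2:00 AM = 3 hours 55 minutes.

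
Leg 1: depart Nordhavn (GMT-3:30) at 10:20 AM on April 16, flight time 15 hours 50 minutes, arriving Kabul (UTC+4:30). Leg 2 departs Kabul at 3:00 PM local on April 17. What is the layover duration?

4 hours 50 minutes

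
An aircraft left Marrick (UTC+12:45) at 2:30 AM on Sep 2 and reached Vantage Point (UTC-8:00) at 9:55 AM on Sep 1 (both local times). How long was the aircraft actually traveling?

Departure in UTC: 2:30 AM − 12:45 = 1:45 PM on Sep 1.
Arrival in UTC: 9:55 AM + 8:00 = 5:55 PM on Sep 1.
Elapsed = 5:55 PM − 1:45 PM = 4 hours 10 minutes.

4 hours 10 minutes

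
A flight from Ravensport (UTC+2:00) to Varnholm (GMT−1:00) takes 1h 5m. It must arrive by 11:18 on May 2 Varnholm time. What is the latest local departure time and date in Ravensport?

Target arrival in UTC: 11:18 + 1:00 = 12:18 on May 2.
Subtract 1 hour 5 minutes → departure 11:13 UTC on May 2.
Ravensport is UTC+2:00: 11:13 + 2:00 = 13:13 on May 2.

13:13 on May 2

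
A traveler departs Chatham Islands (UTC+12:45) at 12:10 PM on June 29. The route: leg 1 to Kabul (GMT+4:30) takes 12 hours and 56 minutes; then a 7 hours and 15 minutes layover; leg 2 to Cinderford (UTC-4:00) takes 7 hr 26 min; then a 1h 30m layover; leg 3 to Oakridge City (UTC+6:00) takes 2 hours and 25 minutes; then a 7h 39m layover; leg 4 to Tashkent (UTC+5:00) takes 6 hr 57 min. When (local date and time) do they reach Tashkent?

2:33 AM on July 1

Convert departure to UTC: 12:10 PM − 12:45 = 11:25 PM UTC on Jun 28.
Add 12 hours and 56 minutes leg 1 → 12:21 PM UTC (Jun 29).
Add 7 hours and 15 minutes layover in Kabul → 7:36 PM UTC.
Add 7 hours and 26 minutes leg 2 → 3:02 AM UTC (Jun 30).
Add 1 hour and 30 minutes layover in Cinderford → 4:32 AM UTC.
Add 2 hours and 25 minutes leg 3 → 6:57 AM UTC.
Add 7 hours and 39 minutes layover in Oakridge City → 2:36 PM UTC.
Add 6 hours 57 minutes leg 4 → 9:33 PM UTC.
Tashkent is UTC+5:00, so local arrival = 9:33 PM + 5:00 = 2:33 AM on Jul 1.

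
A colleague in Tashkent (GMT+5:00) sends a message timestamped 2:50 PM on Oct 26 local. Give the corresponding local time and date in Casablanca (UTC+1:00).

10:50 AM on October 26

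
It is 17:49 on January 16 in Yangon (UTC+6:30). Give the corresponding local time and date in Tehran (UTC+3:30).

14:49 on January 16

Tehran is 3:00 behind Yangon.
Shift by the zone difference: 17:49 − 3:00 = 14:49 on Jan 16 in Tehran.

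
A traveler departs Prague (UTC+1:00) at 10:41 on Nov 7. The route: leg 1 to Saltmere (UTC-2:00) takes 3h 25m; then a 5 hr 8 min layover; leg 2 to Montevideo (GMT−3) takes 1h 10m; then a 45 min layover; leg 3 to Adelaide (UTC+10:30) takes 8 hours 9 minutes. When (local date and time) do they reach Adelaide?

Convert departure to UTC: 10:41 − 1:00 = 09:41 UTC on Nov 7.
Add 3 hours 25 minutes leg 1 → 13:06 UTC.
Add 5 hours 8 minutes layover in Saltmere → 18:14 UTC.
Add 1 hour 10 minutes leg 2 → 19:24 UTC.
Add 45 minutes layover in Montevideo → 20:09 UTC.
Add 8 hours 9 minutes leg 3 → 04:18 UTC (Nov 8).
Adelaide is UTC+10:30, so local arrival = 04:18 + 10:30 = 14:48 on Nov 8.

14:48 on Nov 8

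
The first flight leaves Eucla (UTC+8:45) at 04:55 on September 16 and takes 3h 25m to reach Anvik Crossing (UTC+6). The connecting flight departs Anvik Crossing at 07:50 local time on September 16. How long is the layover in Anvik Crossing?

2 hours 15 minutes

Convert departure to UTC: 04:55 − 8:45 = 20:10 UTC on Sep 15.
Add 3 hours 25 minutes flight time → 23:35 UTC.
Anvik Crossing is UTC+6:00, so local arrival = 23:35 + 6:00 = 05:35 on Sep 16.
Layover = 07:50 − 05:35 = 2 hours 15 minutes.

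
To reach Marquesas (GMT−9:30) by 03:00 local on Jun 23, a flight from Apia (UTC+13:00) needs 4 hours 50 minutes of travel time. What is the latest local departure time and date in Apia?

20:40 on Jun 23

Target arrival in UTC: 03:00 + 9:30 = 12:30 on Jun 23.
Subtract 4 hours 50 minutes → departure 07:40 UTC on Jun 23.
Apia is UTC+13:00: 07:40 + 13:00 = 20:40 on Jun 23.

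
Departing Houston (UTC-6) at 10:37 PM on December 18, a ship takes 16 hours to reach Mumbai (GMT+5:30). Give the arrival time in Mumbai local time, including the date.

Mumbai is 11:30 ahead of Houston.
After 16 hours it is 2:37 PM (Dec 19) in Houston.
Shift by the zone difference: 2:37 PM + 11:30 = 2:07 AM on Dec 20 in Mumbai.

2:07 AM on Dec 20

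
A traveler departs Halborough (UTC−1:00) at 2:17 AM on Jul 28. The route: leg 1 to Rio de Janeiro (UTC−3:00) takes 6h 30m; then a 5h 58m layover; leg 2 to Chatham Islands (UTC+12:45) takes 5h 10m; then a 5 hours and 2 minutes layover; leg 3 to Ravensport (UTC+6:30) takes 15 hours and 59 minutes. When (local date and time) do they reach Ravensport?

12:26 AM on July 30

Convert departure to UTC: 2:17 AM + 1:00 = 3:17 AM UTC on Jul 28.
Add 6 hours 30 minutes leg 1 → 9:47 AM UTC.
Add 5 hours 58 minutes layover in Rio de Janeiro → 3:45 PM UTC.
Add 5 hours and 10 minutes leg 2 → 8:55 PM UTC.
Add 5 hours 2 minutes layover in Chatham Islands → 1:57 AM UTC (Jul 29).
Add 15 hours 59 minutes leg 3 → 5:56 PM UTC.
Ravensport is UTC+6:30, so local arrival = 5:56 PM + 6:30 = 12:26 AM on Jul 30.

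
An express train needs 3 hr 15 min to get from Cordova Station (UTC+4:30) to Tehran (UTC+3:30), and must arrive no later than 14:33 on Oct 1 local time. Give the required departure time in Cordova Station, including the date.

12:18 on October 1

Target arrival in UTC: 14:33 − 3:30 = 11:03 on Oct 1.
Subtract 3 hours 15 minutes → departure 07:48 UTC on Oct 1.
Cordova Station is UTC+4:30: 07:48 + 4:30 = 12:18 on Oct 1.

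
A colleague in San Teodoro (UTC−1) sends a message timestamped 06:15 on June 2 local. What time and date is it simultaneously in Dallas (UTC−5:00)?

Dallas is 4:00 behind San Teodoro.
Shift by the zone difference: 06:15 − 4:00 = 02:15 on Jun 2 in Dallas.

02:15 on June 2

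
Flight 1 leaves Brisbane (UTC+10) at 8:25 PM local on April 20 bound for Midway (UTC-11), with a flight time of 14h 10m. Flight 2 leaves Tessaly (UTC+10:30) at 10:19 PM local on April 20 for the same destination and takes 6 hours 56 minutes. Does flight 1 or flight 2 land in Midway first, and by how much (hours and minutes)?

Flight 1 in UTC: 8:25 PM − 10:00 = 10:25 AM on Apr 20.
+14 hours and 10 minutes → arrive 12:35 AM UTC on Apr 21.
Flight 2 in UTC: 10:19 PM − 10:30 = 11:49 AM on Apr 20.
+6 hours 56 minutes → arrive 6:45 PM UTC on Apr 20.
Flight 2 lands earlier by 5 hours 50 minutes.

the second, by 5 hours 50 minutes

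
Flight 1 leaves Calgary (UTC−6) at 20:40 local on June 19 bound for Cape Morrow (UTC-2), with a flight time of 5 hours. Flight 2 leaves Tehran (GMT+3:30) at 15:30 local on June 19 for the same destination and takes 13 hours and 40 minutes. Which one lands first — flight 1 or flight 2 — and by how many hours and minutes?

Flight 1 in UTC: 20:40 + 6:00 = 02:40 on Jun 20.
+5 hours → arrive 07:40 UTC on Jun 20.
Flight 2 in UTC: 15:30 − 3:30 = 12:00 on Jun 19.
+13 hours 40 minutes → arrive 01:40 UTC on Jun 20.
Flight 2 lands earlier by 6 hours.

the second, by 6 hours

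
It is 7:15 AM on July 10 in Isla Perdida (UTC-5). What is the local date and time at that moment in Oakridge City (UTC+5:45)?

6:00 PM on July 10

In UTC: 7:15 AM + 5:00 = 12:15 PM on Jul 10.
Oakridge City is UTC+5:45: 12:15 PM + 5:45 = 6:00 PM on Jul 10.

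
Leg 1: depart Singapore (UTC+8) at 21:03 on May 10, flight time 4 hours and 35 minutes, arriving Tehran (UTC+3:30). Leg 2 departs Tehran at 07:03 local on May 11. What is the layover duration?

9 hours 55 minutes

Convert departure to UTC: 21:03 − 8:00 = 13:03 UTC on May 10.
Add 4 hours and 35 minutes flight time → 17:38 UTC.
Tehran is UTC+3:30, so local arrival = 17:38 + 3:30 = 21:08 on May 10.
Layover = 07:03 − 21:08 (+1 day) = 9 hours 55 minutes.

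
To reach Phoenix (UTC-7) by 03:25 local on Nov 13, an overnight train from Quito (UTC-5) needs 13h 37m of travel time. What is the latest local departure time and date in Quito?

Target arrival in UTC: 03:25 + 7:00 = 10:25 on Nov 13.
Subtract 13 hours 37 minutes → departure 20:48 UTC on Nov 12.
Quito is UTC−5:00: 20:48 − 5:00 = 15:48 on Nov 12.

15:48 on November 12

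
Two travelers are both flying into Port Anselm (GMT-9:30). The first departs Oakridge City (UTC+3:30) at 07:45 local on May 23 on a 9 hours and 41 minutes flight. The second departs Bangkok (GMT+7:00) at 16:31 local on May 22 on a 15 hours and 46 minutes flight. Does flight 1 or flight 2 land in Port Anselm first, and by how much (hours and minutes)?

the second, by 12 hours 39 minutes

Flight 1 in UTC: 07:45 − 3:30 = 04:15 on May 23.
+9 hours and 41 minutes → arrive 13:56 UTC on May 23.
Flight 2 in UTC: 16:31 − 7:00 = 09:31 on May 22.
+15 hours and 46 minutes → arrive 01:17 UTC on May 23.
Flight 2 lands earlier by 12 hours 39 minutes.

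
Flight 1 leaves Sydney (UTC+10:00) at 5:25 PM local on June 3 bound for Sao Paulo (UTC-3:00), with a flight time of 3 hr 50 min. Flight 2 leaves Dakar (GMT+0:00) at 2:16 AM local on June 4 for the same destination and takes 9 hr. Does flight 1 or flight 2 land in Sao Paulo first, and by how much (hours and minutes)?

the first, by 24 hours 1 minute

Flight 1 in UTC: 5:25 PM − 10:00 = 7:25 AM on Jun 3.
+3 hours 50 minutes → arrive 11:15 AM UTC on Jun 3.
Flight 2 departs at 2:16 AM UTC (Jun 4).
+9 hours → arrive 11:16 AM UTC on Jun 4.
Flight 1 lands earlier by 24 hours 1 minute.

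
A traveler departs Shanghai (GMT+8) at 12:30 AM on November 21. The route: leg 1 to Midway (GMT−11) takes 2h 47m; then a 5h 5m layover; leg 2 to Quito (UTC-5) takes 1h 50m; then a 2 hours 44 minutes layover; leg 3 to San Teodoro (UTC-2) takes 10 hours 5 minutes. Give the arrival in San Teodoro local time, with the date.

1:01 PM on November 21

Convert departure to UTC: 12:30 AM − 8:00 = 4:30 PM UTC on Nov 20.
Add 2 hours 47 minutes leg 1 → 7:17 PM UTC.
Add 5 hours and 5 minutes layover in Midway → 12:22 AM UTC (Nov 21).
Add 1 hour 50 minutes leg 2 → 2:12 AM UTC.
Add 2 hours and 44 minutes layover in Quito → 4:56 AM UTC.
Add 10 hours 5 minutes leg 3 → 3:01 PM UTC.
San Teodoro is UTC−2:00, so local arrival = 3:01 PM − 2:00 = 1:01 PM on Nov 21.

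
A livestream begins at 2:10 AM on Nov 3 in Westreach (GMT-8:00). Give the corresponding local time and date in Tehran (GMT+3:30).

In UTC: 2:10 AM + 8:00 = 10:10 AM on Nov 3.
Tehran is UTC+3:30: 10:10 AM + 3:30 = 1:40 PM on Nov 3.

1:40 PM on November 3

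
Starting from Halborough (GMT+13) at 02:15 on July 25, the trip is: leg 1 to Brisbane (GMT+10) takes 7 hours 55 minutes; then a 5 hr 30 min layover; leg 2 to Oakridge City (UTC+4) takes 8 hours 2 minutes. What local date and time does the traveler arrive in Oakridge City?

14:42 on Jul 25

Convert departure to UTC: 02:15 − 13:00 = 13:15 UTC on Jul 24.
Add 7 hours and 55 minutes leg 1 → 21:10 UTC.
Add 5 hours and 30 minutes layover in Brisbane → 02:40 UTC (Jul 25).
Add 8 hours and 2 minutes leg 2 → 10:42 UTC.
Oakridge City is UTC+4:00, so local arrival = 10:42 + 4:00 = 14:42 on Jul 25.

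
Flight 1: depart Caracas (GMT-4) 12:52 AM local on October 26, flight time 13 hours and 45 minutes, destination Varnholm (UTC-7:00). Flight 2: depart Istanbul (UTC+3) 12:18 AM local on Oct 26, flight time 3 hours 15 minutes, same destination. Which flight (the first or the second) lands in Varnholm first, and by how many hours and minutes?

the second, by 18 hours 4 minutes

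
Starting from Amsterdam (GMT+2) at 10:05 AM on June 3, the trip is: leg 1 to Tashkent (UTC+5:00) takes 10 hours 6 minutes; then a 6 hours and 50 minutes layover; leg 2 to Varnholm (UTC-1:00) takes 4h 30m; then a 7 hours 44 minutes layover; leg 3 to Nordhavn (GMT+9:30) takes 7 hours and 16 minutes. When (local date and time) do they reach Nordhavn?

Convert departure to UTC: 10:05 AM − 2:00 = 8:05 AM UTC on Jun 3.
Add 10 hours and 6 minutes leg 1 → 6:11 PM UTC.
Add 6 hours 50 minutes layover in Tashkent → 1:01 AM UTC (Jun 4).
Add 4 hours and 30 minutes leg 2 → 5:31 AM UTC.
Add 7 hours and 44 minutes layover in Varnholm → 1:15 PM UTC.
Add 7 hours 16 minutes leg 3 → 8:31 PM UTC.
Nordhavn is UTC+9:30, so local arrival = 8:31 PM + 9:30 = 6:01 AM on Jun 5.

6:01 AM on June 5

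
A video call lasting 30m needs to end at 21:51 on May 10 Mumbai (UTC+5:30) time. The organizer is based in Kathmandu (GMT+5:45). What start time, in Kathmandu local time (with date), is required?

Target end time in UTC: 21:51 − 5:30 = 16:21 on May 10.
Subtract 30 minutes → start 15:51 UTC on May 10.
Kathmandu is UTC+5:45: 15:51 + 5:45 = 21:36 on May 10.

21:36 on May 10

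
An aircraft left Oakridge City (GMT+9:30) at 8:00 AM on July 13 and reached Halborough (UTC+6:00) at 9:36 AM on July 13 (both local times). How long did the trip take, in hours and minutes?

5 hours 6 minutes

Departure in UTC: 8:00 AM − 9:30 = 10:30 PM on Jul 12.
Arrival in UTC: 9:36 AM − 6:00 = 3:36 AM on Jul 13.
Elapsed = 3:36 AM − 10:30 PM (+1 day) = 5 hours 6 minutes.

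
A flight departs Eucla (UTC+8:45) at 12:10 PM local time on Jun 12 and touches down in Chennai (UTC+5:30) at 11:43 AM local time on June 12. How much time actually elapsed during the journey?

2 hours 48 minutes

Departure in UTC: 12:10 PM − 8:45 = 3:25 AM on Jun 12.
Arrival in UTC: 11:43 AM − 5:30 = 6:13 AM on Jun 12.
Elapsed = 6:13 AM − 3:25 AM = 2 hours 48 minutes.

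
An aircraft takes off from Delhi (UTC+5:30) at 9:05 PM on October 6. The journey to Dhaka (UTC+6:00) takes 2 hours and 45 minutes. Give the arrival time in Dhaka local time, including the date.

Convert departure to UTC: 9:05 PM − 5:30 = 3:35 PM UTC on Oct 6.
Add 2 hours 45 minutes travel time → 6:20 PM UTC.
Dhaka is UTC+6:00, so local arrival = 6:20 PM + 6:00 = 12:20 AM on Oct 7.

12:20 AM on Oct 7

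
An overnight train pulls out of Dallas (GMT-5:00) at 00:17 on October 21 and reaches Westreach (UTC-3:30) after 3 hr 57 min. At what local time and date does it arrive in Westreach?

05:44 on Oct 21

Convert departure to UTC: 00:17 + 5:00 = 05:17 UTC on Oct 21.
Add 3 hours and 57 minutes travel time → 09:14 UTC.
Westreach is UTC−3:30, so local arrival = 09:14 − 3:30 = 05:44 on Oct 21.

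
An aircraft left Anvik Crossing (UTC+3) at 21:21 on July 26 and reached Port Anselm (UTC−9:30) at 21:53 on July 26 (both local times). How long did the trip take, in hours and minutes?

13 hours 2 minutes

Departure in UTC: 21:21 − 3:00 = 18:21 on Jul 26.
Arrival in UTC: 21:53 + 9:30 = 07:23 on Jul 27.
Elapsed = 07:23 − 18:21 (+1 day) = 13 hours 2 minutes.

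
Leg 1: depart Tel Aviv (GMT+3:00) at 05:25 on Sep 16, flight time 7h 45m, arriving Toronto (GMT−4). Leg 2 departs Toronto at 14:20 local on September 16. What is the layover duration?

Convert departure to UTC: 05:25 − 3:00 = 02:25 UTC on Sep 16.
Add 7 hours and 45 minutes flight time → 10:10 UTC.
Toronto is UTC−4:00, so local arrival = 10:10 − 4:00 = 06:10 on Sep 16.
Layover = 14:20 − 06:10 = 8 hours 10 minutes.

8 hours 10 minutes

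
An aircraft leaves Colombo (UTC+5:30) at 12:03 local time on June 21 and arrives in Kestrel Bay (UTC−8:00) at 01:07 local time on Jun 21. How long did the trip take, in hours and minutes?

Departure in UTC: 12:03 − 5:30 = 06:33 on Jun 21.
Arrival in UTC: 01:07 + 8:00 = 09:07 on Jun 21.
Elapsed = 09:07 − 06:33 = 2 hours 34 minutes.

2 hours 34 minutes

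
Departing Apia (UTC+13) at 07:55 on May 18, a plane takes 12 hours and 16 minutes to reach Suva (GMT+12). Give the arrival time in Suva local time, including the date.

19:11 on May 18

Convert departure to UTC: 07:55 − 13:00 = 18:55 UTC on May 17.
Add 12 hours 16 minutes travel time → 07:11 UTC (May 18).
Suva is UTC+12:00, so local arrival = 07:11 + 12:00 = 19:11 on May 18.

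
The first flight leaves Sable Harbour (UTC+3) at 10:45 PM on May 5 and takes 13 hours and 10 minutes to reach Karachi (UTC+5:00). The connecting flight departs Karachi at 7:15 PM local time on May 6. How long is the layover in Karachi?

Convert departure to UTC: 10:45 PM − 3:00 = 7:45 PM UTC on May 5.
Add 13 hours 10 minutes flight time → 8:55 AM UTC (May 6).
Karachi is UTC+5:00, so local arrival = 8:55 AM + 5:00 = 1:55 PM on May 6.
Layover = 7:15 PM − 1:55 PM = 5 hours 20 minutes.

5 hours 20 minutes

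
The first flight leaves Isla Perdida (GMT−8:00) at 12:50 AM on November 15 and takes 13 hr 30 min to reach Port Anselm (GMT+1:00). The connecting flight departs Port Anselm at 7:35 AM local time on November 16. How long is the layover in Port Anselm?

Convert departure to UTC: 12:50 AM + 8:00 = 8:50 AM UTC on Nov 15.
Add 13 hours and 30 minutes flight time → 10:20 PM UTC.
Port Anselm is UTC+1:00, so local arrival = 10:20 PM + 1:00 = 11:20 PM on Nov 15.
Layover = 7:35 AM − 11:20 PM (+1 day) = 8 hours 15 minutes.

8 hours 15 minutes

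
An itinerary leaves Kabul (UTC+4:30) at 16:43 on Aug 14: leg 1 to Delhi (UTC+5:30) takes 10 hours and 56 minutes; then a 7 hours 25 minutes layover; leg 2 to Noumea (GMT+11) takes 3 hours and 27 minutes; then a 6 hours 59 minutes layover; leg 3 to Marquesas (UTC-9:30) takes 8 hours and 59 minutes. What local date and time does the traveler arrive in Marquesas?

16:29 on August 15

Convert departure to UTC: 16:43 − 4:30 = 12:13 UTC on Aug 14.
Add 10 hours 56 minutes leg 1 → 23:09 UTC.
Add 7 hours and 25 minutes layover in Delhi → 06:34 UTC (Aug 15).
Add 3 hours 27 minutes leg 2 → 10:01 UTC.
Add 6 hours and 59 minutes layover in Noumea → 17:00 UTC.
Add 8 hours and 59 minutes leg 3 → 01:59 UTC (Aug 16).
Marquesas is UTC−9:30, so local arrival = 01:59 − 9:30 = 16:29 on Aug 15.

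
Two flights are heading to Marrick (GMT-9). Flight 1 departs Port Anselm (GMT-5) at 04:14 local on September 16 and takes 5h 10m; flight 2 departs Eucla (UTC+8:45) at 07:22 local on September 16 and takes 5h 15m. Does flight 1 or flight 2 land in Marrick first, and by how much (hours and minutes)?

the second, by 10 hours 32 minutes

Flight 1 in UTC: 04:14 + 5:00 = 09:14 on Sep 16.
+5 hours 10 minutes → arrive 14:24 UTC on Sep 16.
Flight 2 in UTC: 07:22 − 8:45 = 22:37 on Sep 15.
+5 hours and 15 minutes → arrive 03:52 UTC on Sep 16.
Flight 2 lands earlier by 10 hours 32 minutes.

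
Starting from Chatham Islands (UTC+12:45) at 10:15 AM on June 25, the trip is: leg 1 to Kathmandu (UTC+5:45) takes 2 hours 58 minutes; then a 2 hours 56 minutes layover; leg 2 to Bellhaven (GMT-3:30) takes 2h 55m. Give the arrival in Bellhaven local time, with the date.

2:49 AM on June 25

Convert departure to UTC: 10:15 AM − 12:45 = 9:30 PM UTC on Jun 24.
Add 2 hours 58 minutes leg 1 → 12:28 AM UTC (Jun 25).
Add 2 hours and 56 minutes layover in Kathmandu → 3:24 AM UTC.
Add 2 hours 55 minutes leg 2 → 6:19 AM UTC.
Bellhaven is UTC−3:30, so local arrival = 6:19 AM − 3:30 = 2:49 AM on Jun 25.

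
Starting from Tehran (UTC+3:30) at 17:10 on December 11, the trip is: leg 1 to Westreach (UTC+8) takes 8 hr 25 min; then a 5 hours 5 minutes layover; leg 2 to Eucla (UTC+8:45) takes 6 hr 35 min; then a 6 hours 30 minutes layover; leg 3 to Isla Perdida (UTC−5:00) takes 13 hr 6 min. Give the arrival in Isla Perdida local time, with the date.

Convert departure to UTC: 17:10 − 3:30 = 13:40 UTC on Dec 11.
Add 8 hours 25 minutes leg 1 → 22:05 UTC.
Add 5 hours and 5 minutes layover in Westreach → 03:10 UTC (Dec 12).
Add 6 hours and 35 minutes leg 2 → 09:45 UTC.
Add 6 hours and 30 minutes layover in Eucla → 16:15 UTC.
Add 13 hours 6 minutes leg 3 → 05:21 UTC (Dec 13).
Isla Perdida is UTC−5:00, so local arrival = 05:21 − 5:00 = 00:21 on Dec 13.

00:21 on December 13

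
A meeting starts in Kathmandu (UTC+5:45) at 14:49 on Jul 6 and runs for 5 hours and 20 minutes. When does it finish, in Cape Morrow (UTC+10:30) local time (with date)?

00:54 on July 7

Cape Morrow is 4:45 ahead of Kathmandu.
After 5 hours and 20 minutes it is 20:09 in Kathmandu.
Shift by the zone difference: 20:09 + 4:45 = 00:54 on Jul 7 in Cape Morrow.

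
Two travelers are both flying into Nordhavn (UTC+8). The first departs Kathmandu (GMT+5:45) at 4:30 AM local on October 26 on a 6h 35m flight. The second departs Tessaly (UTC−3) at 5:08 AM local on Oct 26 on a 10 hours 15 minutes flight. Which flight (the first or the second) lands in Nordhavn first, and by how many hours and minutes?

the first, by 13 hours 3 minutes

Flight 1 in UTC: 4:30 AM − 5:45 = 10:45 PM on Oct 25.
+6 hours and 35 minutes → arrive 5:20 AM UTC on Oct 26.
Flight 2 in UTC: 5:08 AM + 3:00 = 8:08 AM on Oct 26.
+10 hours and 15 minutes → arrive 6:23 PM UTC on Oct 26.
Flight 1 lands earlier by 13 hours 3 minutes.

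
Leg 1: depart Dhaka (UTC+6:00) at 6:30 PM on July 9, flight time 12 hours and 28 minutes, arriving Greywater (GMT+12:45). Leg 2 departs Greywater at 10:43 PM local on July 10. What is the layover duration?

Convert departure to UTC: 6:30 PM − 6:00 = 12:30 PM UTC on Jul 9.
Add 12 hours 28 minutes flight time → 12:58 AM UTC (Jul 10).
Greywater is UTC+12:45, so local arrival = 12:58 AM + 12:45 = 1:43 PM on Jul 10.
Layover = 10:43 PM − 1:43 PM = 9 hours.

9 hours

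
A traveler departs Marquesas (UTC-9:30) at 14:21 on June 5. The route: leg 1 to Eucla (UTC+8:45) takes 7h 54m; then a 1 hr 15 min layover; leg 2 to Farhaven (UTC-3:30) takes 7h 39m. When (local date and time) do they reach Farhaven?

13:09 on June 6

Convert departure to UTC: 14:21 + 9:30 = 23:51 UTC on Jun 5.
Add 7 hours 54 minutes leg 1 → 07:45 UTC (Jun 6).
Add 1 hour and 15 minutes layover in Eucla → 09:00 UTC.
Add 7 hours 39 minutes leg 2 → 16:39 UTC.
Farhaven is UTC−3:30, so local arrival = 16:39 − 3:30 = 13:09 on Jun 6.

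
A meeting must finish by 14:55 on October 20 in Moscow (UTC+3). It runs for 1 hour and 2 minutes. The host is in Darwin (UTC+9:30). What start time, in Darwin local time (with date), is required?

Target end time in UTC: 14:55 − 3:00 = 11:55 on Oct 20.
Subtract 1 hour and 2 minutes → start 10:53 UTC on Oct 20.
Darwin is UTC+9:30: 10:53 + 9:30 = 20:23 on Oct 20.

20:23 on Oct 20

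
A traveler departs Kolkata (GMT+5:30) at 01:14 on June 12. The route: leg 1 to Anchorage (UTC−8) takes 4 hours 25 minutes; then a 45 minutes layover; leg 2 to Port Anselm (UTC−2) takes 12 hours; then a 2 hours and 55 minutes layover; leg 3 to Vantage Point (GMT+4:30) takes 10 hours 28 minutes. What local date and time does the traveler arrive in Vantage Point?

Convert departure to UTC: 01:14 − 5:30 = 19:44 UTC on Jun 11.
Add 4 hours 25 minutes leg 1 → 00:09 UTC (Jun 12).
Add 45 minutes layover in Anchorage → 00:54 UTC.
Add 12 hours leg 2 → 12:54 UTC.
Add 2 hours 55 minutes layover in Port Anselm → 15:49 UTC.
Add 10 hours and 28 minutes leg 3 → 02:17 UTC (Jun 13).
Vantage Point is UTC+4:30, so local arrival = 02:17 + 4:30 = 06:47 on Jun 13.

06:47 on Jun 13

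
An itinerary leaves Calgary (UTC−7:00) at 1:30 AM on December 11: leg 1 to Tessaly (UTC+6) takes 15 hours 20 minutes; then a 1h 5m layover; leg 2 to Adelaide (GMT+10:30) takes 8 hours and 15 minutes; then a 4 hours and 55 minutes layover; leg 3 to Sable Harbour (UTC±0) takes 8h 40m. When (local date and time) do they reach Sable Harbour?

Convert departure to UTC: 1:30 AM + 7:00 = 8:30 AM UTC on Dec 11.
Add 15 hours 20 minutes leg 1 → 11:50 PM UTC.
Add 1 hour and 5 minutes layover in Tessaly → 12:55 AM UTC (Dec 12).
Add 8 hours and 15 minutes leg 2 → 9:10 AM UTC.
Add 4 hours 55 minutes layover in Adelaide → 2:05 PM UTC.
Add 8 hours and 40 minutes leg 3 → 10:45 PM UTC.
Sable Harbour is UTC+0, so local arrival is the same: 10:45 PM on Dec 12.

10:45 PM on December 12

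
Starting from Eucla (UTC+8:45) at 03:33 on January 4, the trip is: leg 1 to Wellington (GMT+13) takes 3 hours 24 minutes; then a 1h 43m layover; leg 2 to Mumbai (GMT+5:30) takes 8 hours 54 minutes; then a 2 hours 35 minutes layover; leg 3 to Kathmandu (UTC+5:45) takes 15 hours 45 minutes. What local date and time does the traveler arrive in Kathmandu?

08:54 on Jan 5

Convert departure to UTC: 03:33 − 8:45 = 18:48 UTC on Jan 3.
Add 3 hours 24 minutes leg 1 → 22:12 UTC.
Add 1 hour and 43 minutes layover in Wellington → 23:55 UTC.
Add 8 hours and 54 minutes leg 2 → 08:49 UTC (Jan 4).
Add 2 hours 35 minutes layover in Mumbai → 11:24 UTC.
Add 15 hours 45 minutes leg 3 → 03:09 UTC (Jan 5).
Kathmandu is UTC+5:45, so local arrival = 03:09 + 5:45 = 08:54 on Jan 5.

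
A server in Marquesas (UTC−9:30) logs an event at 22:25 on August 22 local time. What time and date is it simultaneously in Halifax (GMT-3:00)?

04:55 on August 23

Halifax is 6:30 ahead of Marquesas.
Shift by the zone difference: 22:25 + 6:30 = 04:55 on Aug 23 in Halifax.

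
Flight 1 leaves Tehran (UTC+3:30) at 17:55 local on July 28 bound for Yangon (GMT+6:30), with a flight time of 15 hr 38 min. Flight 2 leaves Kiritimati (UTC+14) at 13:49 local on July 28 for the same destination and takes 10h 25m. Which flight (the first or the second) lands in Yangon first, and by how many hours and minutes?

the second, by 19 hours 49 minutes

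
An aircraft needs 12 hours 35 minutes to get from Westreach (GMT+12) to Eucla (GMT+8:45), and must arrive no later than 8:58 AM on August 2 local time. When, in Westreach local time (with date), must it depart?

Target arrival in UTC: 8:58 AM − 8:45 = 12:13 AM on Aug 2.
Subtract 12 hours 35 minutes → departure 11:38 AM UTC on Aug 1.
Westreach is UTC+12:00: 11:38 AM + 12:00 = 11:38 PM on Aug 1.

11:38 PM on August 1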